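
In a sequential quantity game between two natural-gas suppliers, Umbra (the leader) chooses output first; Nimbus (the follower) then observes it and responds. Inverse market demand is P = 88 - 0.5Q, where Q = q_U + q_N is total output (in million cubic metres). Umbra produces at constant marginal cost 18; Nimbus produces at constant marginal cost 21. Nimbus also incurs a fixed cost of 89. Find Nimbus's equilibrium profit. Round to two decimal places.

376.13

The follower Nimbus best-responds to any q_U: π_N = (88 - 0.5Q)q_N - 21q_N.
∂π_N/∂q_N = 67 - (1/2)q_U - q_N = 0 gives the reaction function q_N = (67 - (1/2)q_U).
The leader anticipates this reaction. Substituting into P = 88 - 0.5Q gives P = 109/2 - (1/4)q_U, so π_U = (109/2 - (1/4)q_U)q_U - 18q_U.
Maximising: ∂π_U/∂q_U = 73/2 - (1/2)q_U = 0, giving q_U = 73.
Then q_N = (67 - (1/2)·73) = 61/2.
Price P = 88 - (1/2)·(207/2) = 145/4.
Nimbus's profit: (145/4 - 21)·(61/2) - 89 = 376.1250.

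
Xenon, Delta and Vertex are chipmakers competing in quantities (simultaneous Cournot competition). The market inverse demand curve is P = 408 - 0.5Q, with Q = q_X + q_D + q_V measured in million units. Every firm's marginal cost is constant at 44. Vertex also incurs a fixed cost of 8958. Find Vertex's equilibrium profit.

7604

Each firm earns π_i = (408 - 0.5Q)q_i - 44q_i.
First-order condition (treating rivals' output as given): 364 - q_i - (1/2)·Σ_{j≠i} q_j = 0.
By symmetry each firm produces the same amount; substituting Σ_{j≠i} q_j = 2q_i yields q_i = 364/2 = 182.
Price P = 408 - (1/2)·546 = 135.
Vertex's profit: (135 - 44)·182 - 8958 = 7604.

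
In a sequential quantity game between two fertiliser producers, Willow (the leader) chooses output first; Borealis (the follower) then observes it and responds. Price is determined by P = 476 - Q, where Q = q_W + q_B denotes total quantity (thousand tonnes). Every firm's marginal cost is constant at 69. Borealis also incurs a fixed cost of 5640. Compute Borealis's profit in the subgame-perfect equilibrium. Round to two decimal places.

4713.06

Solve by backward induction. Given q_W, the follower Borealis maximises π_B = (476 - q_W - q_B)q_B - 69q_B.
∂π_B/∂q_B = 407 - q_W - 2q_B = 0 gives the reaction function q_B = (407 - q_W)/2.
The leader anticipates this reaction. Substituting into P = 476 - Q gives P = 545/2 - (1/2)q_W, so π_W = (545/2 - (1/2)q_W)q_W - 69q_W.
Leader FOC: 407/2 - q_W = 0, so q_W = 407/2.
Then q_B = (407 - 407/2)/2 = 407/4.
Price P = 476 - 1221/4 = 683/4.
Borealis's profit: (683/4 - 69)·(407/4) - 5640 = 4713.0625.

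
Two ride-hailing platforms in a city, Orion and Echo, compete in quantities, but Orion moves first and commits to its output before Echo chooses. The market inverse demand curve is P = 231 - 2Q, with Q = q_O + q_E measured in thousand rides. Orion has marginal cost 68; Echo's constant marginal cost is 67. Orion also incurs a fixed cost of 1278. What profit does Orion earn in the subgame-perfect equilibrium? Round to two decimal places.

Solve by backward induction. Given q_O, the follower Echo maximises π_E = (231 - 2q_O - 2q_E)q_E - 67q_E.
Follower FOC: 164 - 2q_O - 4q_E = 0, so q_E(q_O) = (164 - 2q_O)/4.
Orion substitutes q_E(q_O) into its own profit: π_O = q_O(231 - 2q_O - (164 - 2q_O)/2) - 68q_O = (149 - q_O)q_O - 68q_O.
Leader FOC: 81 - 2q_O = 0, so q_O = 81/2.
Then q_E = (164 - 2·(81/2))/4 = 83/4.
Price P = 231 - 2·(245/4) = 217/2.
Orion's profit: (217/2 - 68)·(81/2) - 1278 = 1449/4.

362.25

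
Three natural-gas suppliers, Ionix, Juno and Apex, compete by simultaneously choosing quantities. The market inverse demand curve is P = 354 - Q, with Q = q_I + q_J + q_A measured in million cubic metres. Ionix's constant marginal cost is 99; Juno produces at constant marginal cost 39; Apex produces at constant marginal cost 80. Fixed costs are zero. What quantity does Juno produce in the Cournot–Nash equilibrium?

Ionix's profit: π_I = (354 - Q)q_I - (99q_I). Setting ∂π_I/∂q_I = 0: 255 - 2q_I - (q_J + q_A) = 0.
Juno's first-order condition: 315 - 2q_J - (q_I + q_A) = 0.
Apex's profit: π_A = (354 - Q)q_A - (80q_A). Setting ∂π_A/∂q_A = 0: 274 - 2q_A - (q_I + q_J) = 0.
Adding the 3 conditions: 844 − 2Q − 2Q = 0, i.e. Q = 211.
Back-substituting: q_I = (255 − 211) = 44, q_J = (315 − 211) = 104, q_A = (274 − 211) = 63.

104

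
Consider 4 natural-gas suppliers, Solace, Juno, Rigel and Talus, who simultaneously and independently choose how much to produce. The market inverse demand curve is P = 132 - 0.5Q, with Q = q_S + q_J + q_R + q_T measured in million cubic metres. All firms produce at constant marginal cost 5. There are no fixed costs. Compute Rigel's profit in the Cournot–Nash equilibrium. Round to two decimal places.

1290.32

Each firm earns π_i = (132 - 0.5Q)q_i - 5q_i.
First-order condition (treating rivals' output as given): 127 - q_i - (1/2)·Σ_{j≠i} q_j = 0.
By symmetry each firm produces the same amount; substituting Σ_{j≠i} q_j = 3q_i yields q_i = 127/(5/2) = 254/5.
Price P = 132 - (1/2)·(1016/5) = 152/5.
Rigel's profit: (152/5 - 5)·(254/5) = 1290.3200.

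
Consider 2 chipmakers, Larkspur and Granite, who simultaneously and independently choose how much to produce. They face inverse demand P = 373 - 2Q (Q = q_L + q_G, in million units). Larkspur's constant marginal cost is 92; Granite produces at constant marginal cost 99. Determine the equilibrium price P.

188

Larkspur's profit: π_L = (373 - 2Q)q_L - (92q_L). Setting ∂π_L/∂q_L = 0: 281 - 4q_L - 2(q_G) = 0.
Granite's first-order condition: 274 - 4q_G - 2(q_L) = 0.
Rearranging gives the reaction functions q_L = (281 - 2q_G)/4 and q_G = (274 - 2q_L)/4.
Substituting one into the other gives q_L = 48 and q_G = 89/2.
Total output Q = 185/2, so price P = 373 - 2·(185/2) = 188.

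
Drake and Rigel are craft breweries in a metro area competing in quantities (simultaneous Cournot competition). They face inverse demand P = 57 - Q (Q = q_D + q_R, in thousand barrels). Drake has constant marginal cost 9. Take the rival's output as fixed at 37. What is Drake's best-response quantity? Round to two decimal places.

5.50

With the rival's output fixed at 37, Drake's profit is π_D = (57 - 37 - q_D)q_D - (9q_D) = (20 - q_D)q_D - (9q_D).
∂π_D/∂q_D = 11 - 2q_D = 0, so q_D = 11/2.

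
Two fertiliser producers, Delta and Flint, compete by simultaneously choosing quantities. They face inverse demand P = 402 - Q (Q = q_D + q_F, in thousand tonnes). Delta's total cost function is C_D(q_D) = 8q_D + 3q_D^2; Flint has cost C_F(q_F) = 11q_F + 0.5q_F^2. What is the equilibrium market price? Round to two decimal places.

Delta's profit: π_D = (402 - Q)q_D - (8q_D + 3q_D²). Setting ∂π_D/∂q_D = 0: 394 - 8q_D - (q_F) = 0.
Flint's first-order condition: 391 - 3q_F - (q_D) = 0.
Best responses: q_D = (394 - q_F)/8, q_F = (391 - q_D)/3.
Solving the pair: q_D = 791/23, q_F = 118.8696.
Total output Q = 153.2609, so price P = 402 - 153.2609 = 248.7391.

248.74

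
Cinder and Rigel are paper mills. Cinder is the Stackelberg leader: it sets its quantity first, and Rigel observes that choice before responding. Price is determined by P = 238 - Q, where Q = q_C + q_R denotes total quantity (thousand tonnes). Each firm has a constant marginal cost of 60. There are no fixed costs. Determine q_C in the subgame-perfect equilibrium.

89

The follower Rigel best-responds to any q_C: π_R = (238 - Q)q_R - 60q_R.
Setting the follower's marginal profit to zero, 178 - q_C - 2q_R = 0, i.e. q_R = (178 - q_C)/2.
The leader anticipates this reaction. Substituting into P = 238 - Q gives P = 149 - (1/2)q_C, so π_C = (149 - (1/2)q_C)q_C - 60q_C.
Maximising: ∂π_C/∂q_C = 89 - q_C = 0, giving q_C = 89.
Then q_R = (178 - 89)/2 = 89/2.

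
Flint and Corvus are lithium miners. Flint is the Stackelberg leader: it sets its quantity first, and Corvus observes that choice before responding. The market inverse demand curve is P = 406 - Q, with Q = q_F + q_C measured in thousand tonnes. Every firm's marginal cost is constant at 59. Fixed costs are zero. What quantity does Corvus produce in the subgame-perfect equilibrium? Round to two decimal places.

Solve by backward induction. Given q_F, the follower Corvus maximises π_C = (406 - q_F - q_C)q_C - 59q_C.
∂π_C/∂q_C = 347 - q_F - 2q_C = 0 gives the reaction function q_C = (347 - q_F)/2.
Flint substitutes q_C(q_F) into its own profit: π_F = q_F(406 - q_F - (347 - q_F)/2) - 59q_F = (465/2 - (1/2)q_F)q_F - 59q_F.
Maximising: ∂π_F/∂q_F = 347/2 - q_F = 0, giving q_F = 347/2.
Then q_C = (347 - 347/2)/2 = 347/4.

86.75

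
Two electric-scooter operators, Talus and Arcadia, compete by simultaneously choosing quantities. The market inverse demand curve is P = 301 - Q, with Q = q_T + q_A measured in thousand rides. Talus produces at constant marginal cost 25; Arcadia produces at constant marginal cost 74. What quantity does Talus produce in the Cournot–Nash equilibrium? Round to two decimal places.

108.33

Talus's profit: π_T = (301 - Q)q_T - (25q_T). Setting ∂π_T/∂q_T = 0: 276 - 2q_T - (q_A) = 0.
Arcadia's profit: π_A = (301 - Q)q_A - (74q_A). Setting ∂π_A/∂q_A = 0: 227 - 2q_A - (q_T) = 0.
So q_T = (276 - q_A)/2 and q_A = (227 - q_T)/2.
Substituting one into the other gives q_T = 325/3 and q_A = 178/3.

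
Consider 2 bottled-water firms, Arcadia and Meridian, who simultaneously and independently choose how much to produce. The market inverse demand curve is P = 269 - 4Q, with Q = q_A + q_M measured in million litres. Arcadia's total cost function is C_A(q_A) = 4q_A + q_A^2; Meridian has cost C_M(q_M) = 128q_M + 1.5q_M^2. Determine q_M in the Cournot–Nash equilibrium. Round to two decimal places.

Arcadia's profit: π_A = (269 - 4Q)q_A - (4q_A + q_A²). Setting ∂π_A/∂q_A = 0: 265 - 10q_A - 4(q_M) = 0.
Meridian's profit: π_M = (269 - 4Q)q_M - (128q_M + (3/2)q_M²). Setting ∂π_M/∂q_M = 0: 141 - 11q_M - 4(q_A) = 0.
So q_A = (265 - 4q_M)/10 and q_M = (141 - 4q_A)/11.
Substituting one into the other gives q_A = 25.0106 and q_M = 175/47.

3.72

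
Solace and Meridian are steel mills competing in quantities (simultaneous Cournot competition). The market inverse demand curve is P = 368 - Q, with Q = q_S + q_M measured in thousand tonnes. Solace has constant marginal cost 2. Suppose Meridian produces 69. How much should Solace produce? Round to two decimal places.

With the rival's output fixed at 69, Solace's profit is π_S = (368 - 69 - q_S)q_S - (2q_S) = (299 - q_S)q_S - (2q_S).
∂π_S/∂q_S = 297 - 2q_S = 0, so q_S = 297/2.

148.50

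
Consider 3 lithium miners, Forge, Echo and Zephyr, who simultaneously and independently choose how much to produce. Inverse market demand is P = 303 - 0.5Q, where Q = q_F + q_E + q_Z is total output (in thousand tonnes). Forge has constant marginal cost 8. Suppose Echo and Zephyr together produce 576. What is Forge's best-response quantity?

With rivals' combined output fixed at 576, Forge's profit is π_F = (303 - (1/2)·576 - (1/2)q_F)q_F - (8q_F) = (15 - (1/2)q_F)q_F - (8q_F).
∂π_F/∂q_F = 7 - q_F = 0, so q_F = 7.

7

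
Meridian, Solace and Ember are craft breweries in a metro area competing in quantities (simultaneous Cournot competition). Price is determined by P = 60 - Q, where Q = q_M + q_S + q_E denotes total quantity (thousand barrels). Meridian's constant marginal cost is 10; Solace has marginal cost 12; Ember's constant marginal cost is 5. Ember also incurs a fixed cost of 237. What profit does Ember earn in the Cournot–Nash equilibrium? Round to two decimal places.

Meridian's profit: π_M = (60 - Q)q_M - (10q_M). Setting ∂π_M/∂q_M = 0: 50 - 2q_M - (q_S + q_E) = 0.
Solace's profit: π_S = (60 - Q)q_S - (12q_S). Setting ∂π_S/∂q_S = 0: 48 - 2q_S - (q_M + q_E) = 0.
Ember's profit: π_E = (60 - Q)q_E - (5q_E). Setting ∂π_E/∂q_E = 0: 55 - 2q_E - (q_M + q_S) = 0.
Summing all 3 equations gives 153 − 4Q = 0, hence Q = 153/4.
Back-substituting: q_M = (50 − 153/4) = 47/4, q_S = (48 − 153/4) = 39/4, q_E = (55 − 153/4) = 67/4.
Price P = 60 - 153/4 = 87/4.
Ember's profit: (87/4 - 5)·(67/4) - 237 = 697/16.

43.56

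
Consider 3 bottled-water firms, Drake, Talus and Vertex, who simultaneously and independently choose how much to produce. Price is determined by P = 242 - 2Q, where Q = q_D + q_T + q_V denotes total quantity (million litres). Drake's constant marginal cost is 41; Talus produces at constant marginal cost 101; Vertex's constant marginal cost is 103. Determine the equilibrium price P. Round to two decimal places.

121.75

Drake's profit: π_D = (242 - 2Q)q_D - (41q_D). Setting ∂π_D/∂q_D = 0: 201 - 4q_D - 2(q_T + q_V) = 0.
Talus's first-order condition: 141 - 4q_T - 2(q_D + q_V) = 0.
Vertex's first-order condition: 139 - 4q_V - 2(q_D + q_T) = 0.
Adding the 3 conditions: 481 − 4Q − 4Q = 0, i.e. Q = 481/8.
Back-substituting: q_D = (201 − 481/4)/2 = 323/8, q_T = (141 − 481/4)/2 = 83/8, q_V = (139 − 481/4)/2 = 75/8.
Total output Q = 481/8, so price P = 242 - 2·(481/8) = 487/4.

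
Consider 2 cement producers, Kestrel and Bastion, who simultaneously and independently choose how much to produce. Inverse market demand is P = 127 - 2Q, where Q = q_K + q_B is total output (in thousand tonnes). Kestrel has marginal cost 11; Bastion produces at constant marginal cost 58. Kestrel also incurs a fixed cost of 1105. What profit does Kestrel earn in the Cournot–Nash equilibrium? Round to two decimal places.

Kestrel's profit: π_K = (127 - 2Q)q_K - (11q_K). Setting ∂π_K/∂q_K = 0: 116 - 4q_K - 2(q_B) = 0.
Bastion's profit: π_B = (127 - 2Q)q_B - (58q_B). Setting ∂π_B/∂q_B = 0: 69 - 4q_B - 2(q_K) = 0.
Best responses: q_K = (116 - 2q_B)/4, q_B = (69 - 2q_K)/4.
Solving the pair: q_K = 163/6, q_B = 11/3.
Price P = 127 - 2·(185/6) = 196/3.
Kestrel's profit: (196/3 - 11)·(163/6) - 1105 = 371.0556.

371.06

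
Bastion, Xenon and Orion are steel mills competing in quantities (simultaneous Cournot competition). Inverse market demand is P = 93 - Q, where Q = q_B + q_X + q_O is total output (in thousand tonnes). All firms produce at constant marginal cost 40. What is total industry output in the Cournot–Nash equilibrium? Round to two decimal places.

39.75

Each firm earns π_i = (93 - Q)q_i - 40q_i.
Setting ∂π_i/∂q_i = 0 with rivals' quantities fixed: 53 - 2q_i - Σ_{j≠i} q_j = 0.
With identical firms every q_j equals q_i, so Σ_{j≠i} q_j = 2q_i and 53 = 4q_i, giving q_i = 53/4.
Total output Q = 53/4 + 53/4 + 53/4 = 159/4.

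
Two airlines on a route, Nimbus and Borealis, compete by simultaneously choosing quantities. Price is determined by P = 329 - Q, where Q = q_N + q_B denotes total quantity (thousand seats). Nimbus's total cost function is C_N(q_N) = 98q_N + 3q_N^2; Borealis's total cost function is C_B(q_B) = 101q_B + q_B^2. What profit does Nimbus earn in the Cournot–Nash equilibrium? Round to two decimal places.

2016.30

Nimbus's profit: π_N = (329 - Q)q_N - (98q_N + 3q_N²). Setting ∂π_N/∂q_N = 0: 231 - 8q_N - (q_B) = 0.
Borealis's first-order condition: 228 - 4q_B - (q_N) = 0.
Best responses: q_N = (231 - q_B)/8, q_B = (228 - q_N)/4.
Substituting one into the other gives q_N = 696/31 and q_B = 1593/31.
Price P = 329 - 73.8387 = 255.1613.
Nimbus's profit: 255.1613·(696/31) - 98·(696/31) - 3(696/31)² = 2016.2997.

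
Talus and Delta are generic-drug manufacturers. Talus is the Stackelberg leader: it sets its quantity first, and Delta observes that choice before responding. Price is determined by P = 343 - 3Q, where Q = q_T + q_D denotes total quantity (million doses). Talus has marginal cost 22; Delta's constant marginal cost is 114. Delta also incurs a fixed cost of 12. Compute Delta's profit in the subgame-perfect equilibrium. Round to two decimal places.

Solve by backward induction. Given q_T, the follower Delta maximises π_D = (343 - 3q_T - 3q_D)q_D - 114q_D.
Follower FOC: 229 - 3q_T - 6q_D = 0, so q_D(q_T) = (229 - 3q_T)/6.
Talus substitutes q_D(q_T) into its own profit: π_T = q_T(343 - 3q_T - (229 - 3q_T)/2) - 22q_T = (457/2 - (3/2)q_T)q_T - 22q_T.
Leader FOC: 413/2 - 3q_T = 0, so q_T = 413/6.
Then q_D = (229 - 3·(413/6))/6 = 15/4.
Price P = 343 - 3·(871/12) = 501/4.
Delta's profit: (501/4 - 114)·(15/4) - 12 = 483/16.

30.19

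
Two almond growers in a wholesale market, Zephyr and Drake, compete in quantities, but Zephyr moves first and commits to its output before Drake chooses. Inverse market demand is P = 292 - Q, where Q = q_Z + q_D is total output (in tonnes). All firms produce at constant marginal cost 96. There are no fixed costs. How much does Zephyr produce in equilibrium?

98

Solve by backward induction. Given q_Z, the follower Drake maximises π_D = (292 - q_Z - q_D)q_D - 96q_D.
Setting the follower's marginal profit to zero, 196 - q_Z - 2q_D = 0, i.e. q_D = (196 - q_Z)/2.
Zephyr substitutes q_D(q_Z) into its own profit: π_Z = q_Z(292 - q_Z - (196 - q_Z)/2) - 96q_Z = (194 - (1/2)q_Z)q_Z - 96q_Z.
The leader's first-order condition 98 - q_Z = 0 yields q_Z = 98.
Then q_D = (196 - 98)/2 = 49.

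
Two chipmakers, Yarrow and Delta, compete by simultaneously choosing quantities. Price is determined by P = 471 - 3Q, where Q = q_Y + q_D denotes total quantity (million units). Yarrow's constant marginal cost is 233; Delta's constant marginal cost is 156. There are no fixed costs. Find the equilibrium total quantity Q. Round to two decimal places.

Yarrow's profit: π_Y = (471 - 3Q)q_Y - (233q_Y). Setting ∂π_Y/∂q_Y = 0: 238 - 6q_Y - 3(q_D) = 0.
Delta's first-order condition: 315 - 6q_D - 3(q_Y) = 0.
Rearranging gives the reaction functions q_Y = (238 - 3q_D)/6 and q_D = (315 - 3q_Y)/6.
Solving the pair: q_Y = 161/9, q_D = 392/9.
Total output Q = 161/9 + 392/9 = 553/9.

61.44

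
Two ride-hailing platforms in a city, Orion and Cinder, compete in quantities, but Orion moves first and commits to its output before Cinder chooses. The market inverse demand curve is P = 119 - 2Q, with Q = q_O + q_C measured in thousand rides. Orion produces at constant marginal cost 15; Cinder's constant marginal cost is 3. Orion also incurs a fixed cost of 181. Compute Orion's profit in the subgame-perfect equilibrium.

348

The follower Cinder best-responds to any q_O: π_C = (119 - 2Q)q_C - 3q_C.
Setting the follower's marginal profit to zero, 116 - 2q_O - 4q_C = 0, i.e. q_C = (116 - 2q_O)/4.
The leader anticipates this reaction. Substituting into P = 119 - 2Q gives P = 61 - q_O, so π_O = (61 - q_O)q_O - 15q_O.
Maximising: ∂π_O/∂q_O = 46 - 2q_O = 0, giving q_O = 23.
Then q_C = (116 - 2·23)/4 = 35/2.
Price P = 119 - 2·(81/2) = 38.
Orion's profit: (38 - 15)·23 - 181 = 348.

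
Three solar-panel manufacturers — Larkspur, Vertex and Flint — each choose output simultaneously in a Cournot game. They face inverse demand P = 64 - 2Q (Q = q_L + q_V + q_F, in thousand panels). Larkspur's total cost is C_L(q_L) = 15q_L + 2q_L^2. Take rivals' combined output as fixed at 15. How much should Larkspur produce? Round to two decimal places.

2.38

With rivals' combined output fixed at 15, Larkspur's profit is π_L = (64 - 2·15 - 2q_L)q_L - (15q_L + 2q_L²) = (34 - 2q_L)q_L - (15q_L + 2q_L²).
∂π_L/∂q_L = 19 - 8q_L = 0, so q_L = 19/8.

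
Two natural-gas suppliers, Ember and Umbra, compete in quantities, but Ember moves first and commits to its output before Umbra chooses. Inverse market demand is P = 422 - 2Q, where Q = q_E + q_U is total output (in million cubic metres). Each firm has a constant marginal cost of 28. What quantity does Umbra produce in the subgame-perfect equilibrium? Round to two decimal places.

Solve by backward induction. Given q_E, the follower Umbra maximises π_U = (422 - 2q_E - 2q_U)q_U - 28q_U.
∂π_U/∂q_U = 394 - 2q_E - 4q_U = 0 gives the reaction function q_U = (394 - 2q_E)/4.
The leader anticipates this reaction. Substituting into P = 422 - 2Q gives P = 225 - q_E, so π_E = (225 - q_E)q_E - 28q_E.
Leader FOC: 197 - 2q_E = 0, so q_E = 197/2.
Then q_U = (394 - 2·(197/2))/4 = 197/4.

49.25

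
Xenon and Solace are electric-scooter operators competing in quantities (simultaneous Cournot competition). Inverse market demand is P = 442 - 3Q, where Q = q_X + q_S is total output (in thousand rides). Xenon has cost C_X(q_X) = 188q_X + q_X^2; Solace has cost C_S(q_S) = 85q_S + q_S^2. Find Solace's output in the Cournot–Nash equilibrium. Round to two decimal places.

Xenon's profit: π_X = (442 - 3Q)q_X - (188q_X + q_X²). Setting ∂π_X/∂q_X = 0: 254 - 8q_X - 3(q_S) = 0.
Solace's first-order condition: 357 - 8q_S - 3(q_X) = 0.
So q_X = (254 - 3q_S)/8 and q_S = (357 - 3q_X)/8.
Solving the pair: q_X = 961/55, q_S = 38.0727.

38.07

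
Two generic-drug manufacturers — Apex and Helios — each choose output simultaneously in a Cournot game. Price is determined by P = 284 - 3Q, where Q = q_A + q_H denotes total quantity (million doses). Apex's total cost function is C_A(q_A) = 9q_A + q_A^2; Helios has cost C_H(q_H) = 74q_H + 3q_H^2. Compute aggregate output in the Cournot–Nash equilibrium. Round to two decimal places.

40.52

Apex's profit: π_A = (284 - 3Q)q_A - (9q_A + q_A²). Setting ∂π_A/∂q_A = 0: 275 - 8q_A - 3(q_H) = 0.
Helios's profit: π_H = (284 - 3Q)q_H - (74q_H + 3q_H²). Setting ∂π_H/∂q_H = 0: 210 - 12q_H - 3(q_A) = 0.
So q_A = (275 - 3q_H)/8 and q_H = (210 - 3q_A)/12.
Solving the pair: q_A = 890/29, q_H = 285/29.
Total output Q = 890/29 + 285/29 = 1175/29.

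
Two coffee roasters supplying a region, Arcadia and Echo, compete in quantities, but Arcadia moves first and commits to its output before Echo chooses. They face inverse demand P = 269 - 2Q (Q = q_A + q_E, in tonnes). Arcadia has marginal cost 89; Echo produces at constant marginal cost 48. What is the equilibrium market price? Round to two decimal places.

Solve by backward induction. Given q_A, the follower Echo maximises π_E = (269 - 2q_A - 2q_E)q_E - 48q_E.
Follower FOC: 221 - 2q_A - 4q_E = 0, so q_E(q_A) = (221 - 2q_A)/4.
Arcadia substitutes q_E(q_A) into its own profit: π_A = q_A(269 - 2q_A - (221 - 2q_A)/2) - 89q_A = (317/2 - q_A)q_A - 89q_A.
Maximising: ∂π_A/∂q_A = 139/2 - 2q_A = 0, giving q_A = 139/4.
Then q_E = (221 - 2·(139/4))/4 = 303/8.
Total output Q = 581/8, so price P = 269 - 2·(581/8) = 495/4.

123.75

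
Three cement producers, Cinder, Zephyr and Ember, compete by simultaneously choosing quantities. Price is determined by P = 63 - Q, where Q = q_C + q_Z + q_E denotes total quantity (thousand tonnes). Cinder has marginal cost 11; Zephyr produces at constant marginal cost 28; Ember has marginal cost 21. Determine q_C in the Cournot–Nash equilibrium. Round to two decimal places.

19.75

Cinder's profit: π_C = (63 - Q)q_C - (11q_C). Setting ∂π_C/∂q_C = 0: 52 - 2q_C - (q_Z + q_E) = 0.
Zephyr's first-order condition: 35 - 2q_Z - (q_C + q_E) = 0.
Ember's first-order condition: 42 - 2q_E - (q_C + q_Z) = 0.
Adding the 3 conditions: 129 − 2Q − 2Q = 0, i.e. Q = 129/4.
Back-substituting: q_C = (52 − 129/4) = 79/4, q_Z = (35 − 129/4) = 11/4, q_E = (42 − 129/4) = 39/4.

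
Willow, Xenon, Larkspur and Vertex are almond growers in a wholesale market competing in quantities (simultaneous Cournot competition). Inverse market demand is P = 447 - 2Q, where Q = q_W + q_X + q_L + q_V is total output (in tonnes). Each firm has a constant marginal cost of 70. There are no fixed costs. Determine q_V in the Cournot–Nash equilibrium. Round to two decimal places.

37.70

Each firm earns π_i = (447 - 2Q)q_i - 70q_i.
Setting ∂π_i/∂q_i = 0 with rivals' quantities fixed: 377 - 4q_i - 2·Σ_{j≠i} q_j = 0.
By symmetry each firm produces the same amount; substituting Σ_{j≠i} q_j = 3q_i yields q_i = 377/10.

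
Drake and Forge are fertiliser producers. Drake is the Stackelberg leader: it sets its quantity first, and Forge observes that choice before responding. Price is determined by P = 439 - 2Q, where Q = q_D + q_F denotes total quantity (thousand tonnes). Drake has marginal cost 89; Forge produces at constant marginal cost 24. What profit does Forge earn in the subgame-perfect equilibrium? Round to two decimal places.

9282.03

Solve by backward induction. Given q_D, the follower Forge maximises π_F = (439 - 2q_D - 2q_F)q_F - 24q_F.
∂π_F/∂q_F = 415 - 2q_D - 4q_F = 0 gives the reaction function q_F = (415 - 2q_D)/4.
Drake substitutes q_F(q_D) into its own profit: π_D = q_D(439 - 2q_D - (415 - 2q_D)/2) - 89q_D = (463/2 - q_D)q_D - 89q_D.
Maximising: ∂π_D/∂q_D = 285/2 - 2q_D = 0, giving q_D = 285/4.
Then q_F = (415 - 2·(285/4))/4 = 545/8.
Price P = 439 - 2·(1115/8) = 641/4.
Forge's profit: (641/4 - 24)·(545/8) = 9282.0313.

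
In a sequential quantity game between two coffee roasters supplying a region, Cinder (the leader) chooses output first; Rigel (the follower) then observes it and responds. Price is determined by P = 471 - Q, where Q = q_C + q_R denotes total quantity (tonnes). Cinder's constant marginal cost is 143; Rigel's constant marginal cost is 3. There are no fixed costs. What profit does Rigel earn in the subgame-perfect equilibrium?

Solve by backward induction. Given q_C, the follower Rigel maximises π_R = (471 - q_C - q_R)q_R - 3q_R.
Setting the follower's marginal profit to zero, 468 - q_C - 2q_R = 0, i.e. q_R = (468 - q_C)/2.
The leader anticipates this reaction. Substituting into P = 471 - Q gives P = 237 - (1/2)q_C, so π_C = (237 - (1/2)q_C)q_C - 143q_C.
Leader FOC: 94 - q_C = 0, so q_C = 94.
Then q_R = (468 - 94)/2 = 187.
Price P = 471 - 281 = 190.
Rigel's profit: (190 - 3)·187 = 34969.

34969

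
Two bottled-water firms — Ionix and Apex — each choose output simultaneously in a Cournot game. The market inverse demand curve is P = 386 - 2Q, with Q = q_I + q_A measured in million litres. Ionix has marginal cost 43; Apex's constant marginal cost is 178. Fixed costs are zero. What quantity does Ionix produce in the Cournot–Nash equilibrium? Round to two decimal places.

79.67

Ionix's profit: π_I = (386 - 2Q)q_I - (43q_I). Setting ∂π_I/∂q_I = 0: 343 - 4q_I - 2(q_A) = 0.
Apex's profit: π_A = (386 - 2Q)q_A - (178q_A). Setting ∂π_A/∂q_A = 0: 208 - 4q_A - 2(q_I) = 0.
So q_I = (343 - 2q_A)/4 and q_A = (208 - 2q_I)/4.
Solving the pair: q_I = 239/3, q_A = 73/6.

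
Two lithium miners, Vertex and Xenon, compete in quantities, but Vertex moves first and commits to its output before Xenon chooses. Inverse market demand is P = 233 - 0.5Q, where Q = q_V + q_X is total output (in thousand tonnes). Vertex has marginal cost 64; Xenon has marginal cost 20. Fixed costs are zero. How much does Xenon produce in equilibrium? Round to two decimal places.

Solve by backward induction. Given q_V, the follower Xenon maximises π_X = (233 - (1/2)q_V - (1/2)q_X)q_X - 20q_X.
Setting the follower's marginal profit to zero, 213 - (1/2)q_V - q_X = 0, i.e. q_X = (213 - (1/2)q_V).
Vertex substitutes q_X(q_V) into its own profit: π_V = q_V(233 - (1/2)q_V - (213 - (1/2)q_V)/2) - 64q_V = (253/2 - (1/4)q_V)q_V - 64q_V.
Maximising: ∂π_V/∂q_V = 125/2 - (1/2)q_V = 0, giving q_V = 125.
Then q_X = (213 - (1/2)·125) = 301/2.

150.50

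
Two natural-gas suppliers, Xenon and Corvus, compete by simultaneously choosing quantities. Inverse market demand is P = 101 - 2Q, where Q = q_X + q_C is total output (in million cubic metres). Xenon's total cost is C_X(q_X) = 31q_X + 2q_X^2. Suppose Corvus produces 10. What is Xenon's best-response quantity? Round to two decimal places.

6.25

With the rival's output fixed at 10, Xenon's profit is π_X = (101 - 2·10 - 2q_X)q_X - (31q_X + 2q_X²) = (81 - 2q_X)q_X - (31q_X + 2q_X²).
∂π_X/∂q_X = 50 - 8q_X = 0, so q_X = 25/4.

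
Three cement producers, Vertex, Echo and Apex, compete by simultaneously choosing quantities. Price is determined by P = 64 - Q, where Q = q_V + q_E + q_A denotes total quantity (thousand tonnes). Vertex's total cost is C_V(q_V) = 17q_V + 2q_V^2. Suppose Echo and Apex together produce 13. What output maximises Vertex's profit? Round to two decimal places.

With rivals' combined output fixed at 13, Vertex's profit is π_V = (64 - 13 - q_V)q_V - (17q_V + 2q_V²) = (51 - q_V)q_V - (17q_V + 2q_V²).
∂π_V/∂q_V = 34 - 6q_V = 0, so q_V = 17/3.

5.67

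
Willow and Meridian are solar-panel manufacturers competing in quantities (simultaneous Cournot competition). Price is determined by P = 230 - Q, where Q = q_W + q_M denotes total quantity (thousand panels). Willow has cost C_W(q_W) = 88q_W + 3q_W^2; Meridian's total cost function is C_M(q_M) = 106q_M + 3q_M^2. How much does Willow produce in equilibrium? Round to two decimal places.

16.06

Willow's profit: π_W = (230 - Q)q_W - (88q_W + 3q_W²). Setting ∂π_W/∂q_W = 0: 142 - 8q_W - (q_M) = 0.
Meridian's profit: π_M = (230 - Q)q_M - (106q_M + 3q_M²). Setting ∂π_M/∂q_M = 0: 124 - 8q_M - (q_W) = 0.
Best responses: q_W = (142 - q_M)/8, q_M = (124 - q_W)/8.
Substituting one into the other gives q_W = 1012/63 and q_M = 850/63.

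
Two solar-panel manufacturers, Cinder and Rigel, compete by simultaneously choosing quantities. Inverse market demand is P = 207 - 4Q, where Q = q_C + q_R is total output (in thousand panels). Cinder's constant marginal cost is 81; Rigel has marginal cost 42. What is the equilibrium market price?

Cinder's profit: π_C = (207 - 4Q)q_C - (81q_C). Setting ∂π_C/∂q_C = 0: 126 - 8q_C - 4(q_R) = 0.
Rigel's first-order condition: 165 - 8q_R - 4(q_C) = 0.
So q_C = (126 - 4q_R)/8 and q_R = (165 - 4q_C)/8.
Substituting one into the other gives q_C = 29/4 and q_R = 17.
Total output Q = 97/4, so price P = 207 - 4·(97/4) = 110.

110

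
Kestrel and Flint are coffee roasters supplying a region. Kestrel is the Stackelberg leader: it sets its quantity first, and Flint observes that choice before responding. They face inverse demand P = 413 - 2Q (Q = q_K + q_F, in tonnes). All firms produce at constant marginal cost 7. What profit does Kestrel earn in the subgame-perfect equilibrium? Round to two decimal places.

10302.25

The follower Flint best-responds to any q_K: π_F = (413 - 2Q)q_F - 7q_F.
∂π_F/∂q_F = 406 - 2q_K - 4q_F = 0 gives the reaction function q_F = (406 - 2q_K)/4.
The leader anticipates this reaction. Substituting into P = 413 - 2Q gives P = 210 - q_K, so π_K = (210 - q_K)q_K - 7q_K.
Leader FOC: 203 - 2q_K = 0, so q_K = 203/2.
Then q_F = (406 - 2·(203/2))/4 = 203/4.
Price P = 413 - 2·(609/4) = 217/2.
Kestrel's profit: (217/2 - 7)·(203/2) = 10302.2500.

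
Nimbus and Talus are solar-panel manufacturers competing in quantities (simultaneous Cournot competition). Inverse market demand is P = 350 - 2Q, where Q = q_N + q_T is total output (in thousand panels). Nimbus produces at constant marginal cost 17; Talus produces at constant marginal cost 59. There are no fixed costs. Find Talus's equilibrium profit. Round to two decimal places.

3444.50

Nimbus's profit: π_N = (350 - 2Q)q_N - (17q_N). Setting ∂π_N/∂q_N = 0: 333 - 4q_N - 2(q_T) = 0.
Talus's profit: π_T = (350 - 2Q)q_T - (59q_T). Setting ∂π_T/∂q_T = 0: 291 - 4q_T - 2(q_N) = 0.
Rearranging gives the reaction functions q_N = (333 - 2q_T)/4 and q_T = (291 - 2q_N)/4.
Substituting one into the other gives q_N = 125/2 and q_T = 83/2.
Price P = 350 - 2·104 = 142.
Talus's profit: (142 - 59)·(83/2) = 3444.5000.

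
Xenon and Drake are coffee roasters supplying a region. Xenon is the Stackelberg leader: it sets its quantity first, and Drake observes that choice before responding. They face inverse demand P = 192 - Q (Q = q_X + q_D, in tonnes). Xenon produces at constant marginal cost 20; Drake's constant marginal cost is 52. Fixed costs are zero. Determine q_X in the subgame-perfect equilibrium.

The follower Drake best-responds to any q_X: π_D = (192 - Q)q_D - 52q_D.
Follower FOC: 140 - q_X - 2q_D = 0, so q_D(q_X) = (140 - q_X)/2.
The leader anticipates this reaction. Substituting into P = 192 - Q gives P = 122 - (1/2)q_X, so π_X = (122 - (1/2)q_X)q_X - 20q_X.
The leader's first-order condition 102 - q_X = 0 yields q_X = 102.
Then q_D = (140 - 102)/2 = 19.

102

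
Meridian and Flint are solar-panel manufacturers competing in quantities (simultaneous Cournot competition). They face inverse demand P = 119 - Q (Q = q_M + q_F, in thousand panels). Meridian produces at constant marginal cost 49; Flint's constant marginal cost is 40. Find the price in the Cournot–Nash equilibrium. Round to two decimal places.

69.33

Meridian's profit: π_M = (119 - Q)q_M - (49q_M). Setting ∂π_M/∂q_M = 0: 70 - 2q_M - (q_F) = 0.
Flint's first-order condition: 79 - 2q_F - (q_M) = 0.
Rearranging gives the reaction functions q_M = (70 - q_F)/2 and q_F = (79 - q_M)/2.
Substituting one into the other gives q_M = 61/3 and q_F = 88/3.
Total output Q = 149/3, so price P = 119 - 149/3 = 208/3.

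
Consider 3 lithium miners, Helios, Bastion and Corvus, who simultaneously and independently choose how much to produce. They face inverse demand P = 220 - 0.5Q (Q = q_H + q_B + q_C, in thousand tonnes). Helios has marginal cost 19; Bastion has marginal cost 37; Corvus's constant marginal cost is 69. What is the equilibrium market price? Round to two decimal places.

Helios's profit: π_H = (220 - 0.5Q)q_H - (19q_H). Setting ∂π_H/∂q_H = 0: 201 - q_H - (1/2)(q_B + q_C) = 0.
Bastion's profit: π_B = (220 - 0.5Q)q_B - (37q_B). Setting ∂π_B/∂q_B = 0: 183 - q_B - (1/2)(q_H + q_C) = 0.
Corvus's first-order condition: 151 - q_C - (1/2)(q_H + q_B) = 0.
Adding the 3 first-order conditions: 535 − 2Q = 0, so Q = 535/2.
Back-substituting: q_H = (201 − 535/4)/(1/2) = 269/2, q_B = (183 − 535/4)/(1/2) = 197/2, q_C = (151 − 535/4)/(1/2) = 69/2.
Total output Q = 535/2, so price P = 220 - (1/2)·(535/2) = 345/4.

86.25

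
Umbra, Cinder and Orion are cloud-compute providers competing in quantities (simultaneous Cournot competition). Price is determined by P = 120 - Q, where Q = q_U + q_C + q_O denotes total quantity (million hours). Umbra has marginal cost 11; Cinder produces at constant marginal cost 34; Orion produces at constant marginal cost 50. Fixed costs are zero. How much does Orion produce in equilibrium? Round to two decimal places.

Umbra's profit: π_U = (120 - Q)q_U - (11q_U). Setting ∂π_U/∂q_U = 0: 109 - 2q_U - (q_C + q_O) = 0.
Cinder's first-order condition: 86 - 2q_C - (q_U + q_O) = 0.
Orion's first-order condition: 70 - 2q_O - (q_U + q_C) = 0.
Adding the 3 first-order conditions: 265 − 4Q = 0, so Q = 265/4.
Back-substituting: q_U = (109 − 265/4) = 171/4, q_C = (86 − 265/4) = 79/4, q_O = (70 − 265/4) = 15/4.

3.75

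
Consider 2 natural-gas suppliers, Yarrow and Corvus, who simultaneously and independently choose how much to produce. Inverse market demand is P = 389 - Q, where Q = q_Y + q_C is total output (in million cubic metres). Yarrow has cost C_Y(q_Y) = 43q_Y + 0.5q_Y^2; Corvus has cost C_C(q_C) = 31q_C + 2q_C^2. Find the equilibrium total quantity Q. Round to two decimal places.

Yarrow's profit: π_Y = (389 - Q)q_Y - (43q_Y + (1/2)q_Y²). Setting ∂π_Y/∂q_Y = 0: 346 - 3q_Y - (q_C) = 0.
Corvus's first-order condition: 358 - 6q_C - (q_Y) = 0.
So q_Y = (346 - q_C)/3 and q_C = (358 - q_Y)/6.
Substituting one into the other gives q_Y = 1718/17 and q_C = 728/17.
Total output Q = 1718/17 + 728/17 = 143.8824.

143.88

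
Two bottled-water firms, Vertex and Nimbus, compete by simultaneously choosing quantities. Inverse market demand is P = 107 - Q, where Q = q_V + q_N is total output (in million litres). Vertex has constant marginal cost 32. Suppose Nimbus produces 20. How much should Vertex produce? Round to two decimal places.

27.50

With the rival's output fixed at 20, Vertex's profit is π_V = (107 - 20 - q_V)q_V - (32q_V) = (87 - q_V)q_V - (32q_V).
∂π_V/∂q_V = 55 - 2q_V = 0, so q_V = 55/2.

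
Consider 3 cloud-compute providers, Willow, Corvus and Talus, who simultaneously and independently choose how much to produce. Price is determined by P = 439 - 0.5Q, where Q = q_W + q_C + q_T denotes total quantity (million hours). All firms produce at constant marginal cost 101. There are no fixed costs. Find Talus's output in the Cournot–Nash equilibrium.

Each firm earns π_i = (439 - 0.5Q)q_i - 101q_i.
Setting ∂π_i/∂q_i = 0 with rivals' quantities fixed: 338 - q_i - (1/2)·Σ_{j≠i} q_j = 0.
By symmetry each firm produces the same amount; substituting Σ_{j≠i} q_j = 2q_i yields q_i = 338/2 = 169.

169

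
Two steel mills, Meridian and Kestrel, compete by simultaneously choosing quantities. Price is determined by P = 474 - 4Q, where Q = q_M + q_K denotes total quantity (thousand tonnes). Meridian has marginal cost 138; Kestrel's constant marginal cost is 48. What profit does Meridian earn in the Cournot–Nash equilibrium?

Meridian's profit: π_M = (474 - 4Q)q_M - (138q_M). Setting ∂π_M/∂q_M = 0: 336 - 8q_M - 4(q_K) = 0.
Kestrel's first-order condition: 426 - 8q_K - 4(q_M) = 0.
So q_M = (336 - 4q_K)/8 and q_K = (426 - 4q_M)/8.
Solving the pair: q_M = 41/2, q_K = 43.
Price P = 474 - 4·(127/2) = 220.
Meridian's profit: (220 - 138)·(41/2) = 1681.

1681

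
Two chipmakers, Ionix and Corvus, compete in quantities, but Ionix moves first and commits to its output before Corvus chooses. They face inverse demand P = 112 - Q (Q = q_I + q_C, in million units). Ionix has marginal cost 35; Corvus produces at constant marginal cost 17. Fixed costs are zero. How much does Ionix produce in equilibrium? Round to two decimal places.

Solve by backward induction. Given q_I, the follower Corvus maximises π_C = (112 - q_I - q_C)q_C - 17q_C.
Setting the follower's marginal profit to zero, 95 - q_I - 2q_C = 0, i.e. q_C = (95 - q_I)/2.
Ionix substitutes q_C(q_I) into its own profit: π_I = q_I(112 - q_I - (95 - q_I)/2) - 35q_I = (129/2 - (1/2)q_I)q_I - 35q_I.
Leader FOC: 59/2 - q_I = 0, so q_I = 59/2.
Then q_C = (95 - 59/2)/2 = 131/4.

29.50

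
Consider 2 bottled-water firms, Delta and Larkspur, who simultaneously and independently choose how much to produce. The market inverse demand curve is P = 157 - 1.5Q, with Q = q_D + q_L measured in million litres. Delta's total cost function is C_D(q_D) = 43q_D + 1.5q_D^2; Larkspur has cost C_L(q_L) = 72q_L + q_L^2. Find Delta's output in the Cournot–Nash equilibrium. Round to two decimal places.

15.95

Delta's profit: π_D = (157 - 1.5Q)q_D - (43q_D + (3/2)q_D²). Setting ∂π_D/∂q_D = 0: 114 - 6q_D - (3/2)(q_L) = 0.
Larkspur's profit: π_L = (157 - 1.5Q)q_L - (72q_L + q_L²). Setting ∂π_L/∂q_L = 0: 85 - 5q_L - (3/2)(q_D) = 0.
Best responses: q_D = (114 - (3/2)q_L)/6, q_L = (85 - (3/2)q_D)/5.
Solving the pair: q_D = 590/37, q_L = 452/37.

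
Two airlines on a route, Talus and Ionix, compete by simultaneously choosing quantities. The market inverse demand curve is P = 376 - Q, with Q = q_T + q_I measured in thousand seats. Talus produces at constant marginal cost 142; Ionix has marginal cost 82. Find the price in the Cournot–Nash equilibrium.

Talus's profit: π_T = (376 - Q)q_T - (142q_T). Setting ∂π_T/∂q_T = 0: 234 - 2q_T - (q_I) = 0.
Ionix's profit: π_I = (376 - Q)q_I - (82q_I). Setting ∂π_I/∂q_I = 0: 294 - 2q_I - (q_T) = 0.
Rearranging gives the reaction functions q_T = (234 - q_I)/2 and q_I = (294 - q_T)/2.
Substituting one into the other gives q_T = 58 and q_I = 118.
Total output Q = 176, so price P = 376 - 176 = 200.

200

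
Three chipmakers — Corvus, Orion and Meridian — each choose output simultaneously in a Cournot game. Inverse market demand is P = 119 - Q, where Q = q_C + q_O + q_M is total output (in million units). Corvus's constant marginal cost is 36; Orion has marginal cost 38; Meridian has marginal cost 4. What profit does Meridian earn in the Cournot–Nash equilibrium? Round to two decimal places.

Corvus's profit: π_C = (119 - Q)q_C - (36q_C). Setting ∂π_C/∂q_C = 0: 83 - 2q_C - (q_O + q_M) = 0.
Orion's profit: π_O = (119 - Q)q_O - (38q_O). Setting ∂π_O/∂q_O = 0: 81 - 2q_O - (q_C + q_M) = 0.
Meridian's profit: π_M = (119 - Q)q_M - (4q_M). Setting ∂π_M/∂q_M = 0: 115 - 2q_M - (q_C + q_O) = 0.
Adding the 3 conditions: 279 − 2Q − 2Q = 0, i.e. Q = 279/4.
Back-substituting: q_C = (83 − 279/4) = 53/4, q_O = (81 − 279/4) = 45/4, q_M = (115 − 279/4) = 181/4.
Price P = 119 - 279/4 = 197/4.
Meridian's profit: (197/4 - 4)·(181/4) = 2047.5625.

2047.56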